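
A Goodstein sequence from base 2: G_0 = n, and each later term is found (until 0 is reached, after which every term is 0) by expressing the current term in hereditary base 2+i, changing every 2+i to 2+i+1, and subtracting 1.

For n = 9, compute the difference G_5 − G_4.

2331083

[0] 9 ≡ 2^(2 + 1) + 1 (base 2). Lift 3: 82. −1: 81.
[1] 81 ≡ 3^(3 + 1) (base 3). Lift 4: 1024. −1: 1023.
[2] 1023 ≡ 3·4^4 + 3·4^3 + 3·4^2 + 3·4 + 3 (base 4). Lift 5: 9843. −1: 9842.
[3] 9842 ≡ 3·5^5 + 3·5^3 + 3·5^2 + 3·5 + 2 (base 5). Lift 6: 140744. −1: 140743.
[4] 140743 ≡ 3·6^6 + 3·6^3 + 3·6^2 + 3·6 + 1 (base 6). Lift 7: 2471827. −1: 2471826.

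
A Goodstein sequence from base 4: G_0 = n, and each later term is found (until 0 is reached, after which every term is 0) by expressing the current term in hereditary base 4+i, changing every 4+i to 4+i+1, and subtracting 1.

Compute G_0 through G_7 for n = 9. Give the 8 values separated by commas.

9, 10, 11, 11, 11, 11, 11, 11

(0) 9|_4 = 2·4 + 1 ↦ 2·5 + 1|_5 = 11 ⇒ 10
(1) 10|_5 = 2·5 ↦ 2·6|_6 = 12 ⇒ 11
(2) 11|_6 = 6 + 5 ↦ 7 + 5|_7 = 12 ⇒ 11
(3) 11|_7 = 7 + 4 ↦ 8 + 4|_8 = 12 ⇒ 11
(4) 11|_8 = 8 + 3 ↦ 9 + 3|_9 = 12 ⇒ 11
(5) 11|_9 = 9 + 2 ↦ 10 + 2|_10 = 12 ⇒ 11
(6) 11|_10 = 10 + 1 ↦ 11 + 1|_11 = 12 ⇒ 11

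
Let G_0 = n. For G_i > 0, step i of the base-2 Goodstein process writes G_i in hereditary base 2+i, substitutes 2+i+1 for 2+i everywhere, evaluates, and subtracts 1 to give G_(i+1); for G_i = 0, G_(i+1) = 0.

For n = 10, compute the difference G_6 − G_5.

(0) 10|_2 = 2^(2 + 1) + 2 ↦ 3^(3 + 1) + 3|_3 = 84 ⇒ 83
(1) 83|_3 = 3^(3 + 1) + 2 ↦ 4^(4 + 1) + 2|_4 = 1026 ⇒ 1025
(2) 1025|_4 = 4^(4 + 1) + 1 ↦ 5^(5 + 1) + 1|_5 = 15626 ⇒ 15625
(3) 15625|_5 = 5^(5 + 1) ↦ 6^(6 + 1)|_6 = 279936 ⇒ 279935
(4) 279935|_6 = 5·6^6 + 5·6^5 + 5·6^4 + 5·6^3 + 5·6^2 + 5·6 + 5 ↦ 5·7^7 + 5·7^5 + 5·7^4 + 5·7^3 + 5·7^2 + 5·7 + 5|_7 = 4215755 ⇒ 4215754
(5) 4215754|_7 = 5·7^7 + 5·7^5 + 5·7^4 + 5·7^3 + 5·7^2 + 5·7 + 4 ↦ 5·8^8 + 5·8^5 + 5·8^4 + 5·8^3 + 5·8^2 + 5·8 + 4|_8 = 84073324 ⇒ 84073323

79857569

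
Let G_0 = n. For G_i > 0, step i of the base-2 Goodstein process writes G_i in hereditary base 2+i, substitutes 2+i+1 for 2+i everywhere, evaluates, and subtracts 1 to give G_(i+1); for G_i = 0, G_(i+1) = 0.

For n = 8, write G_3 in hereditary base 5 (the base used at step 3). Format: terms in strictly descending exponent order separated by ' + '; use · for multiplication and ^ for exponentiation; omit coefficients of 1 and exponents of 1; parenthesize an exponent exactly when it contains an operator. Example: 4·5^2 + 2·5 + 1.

2·5^5 + 2·5^2 + 2·5

(0) 8|_2 = 2^(2 + 1) ↦ 3^(3 + 1)|_3 = 81 ⇒ 80
(1) 80|_3 = 2·3^3 + 2·3^2 + 2·3 + 2 ↦ 2·4^4 + 2·4^2 + 2·4 + 2|_4 = 554 ⇒ 553
(2) 553|_4 = 2·4^4 + 2·4^2 + 2·4 + 1 ↦ 2·5^5 + 2·5^2 + 2·5 + 1|_5 = 6311 ⇒ 6310
(3) 6310|_5 = 2·5^5 + 2·5^2 + 2·5 ↦ 2·6^6 + 2·6^2 + 2·6|_6 = 93396 ⇒ 93395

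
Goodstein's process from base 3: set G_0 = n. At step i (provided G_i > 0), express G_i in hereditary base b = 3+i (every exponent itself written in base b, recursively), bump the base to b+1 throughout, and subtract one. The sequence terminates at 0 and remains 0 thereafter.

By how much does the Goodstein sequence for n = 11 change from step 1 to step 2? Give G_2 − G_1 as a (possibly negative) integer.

8

step 0: 11 = 3^2 + 2; sub 4 for 3: 4^2 + 2; = 18; G_1 = 18−1 = 17
step 1: 17 = 4^2 + 1; sub 5 for 4: 5^2 + 1; = 26; G_2 = 26−1 = 25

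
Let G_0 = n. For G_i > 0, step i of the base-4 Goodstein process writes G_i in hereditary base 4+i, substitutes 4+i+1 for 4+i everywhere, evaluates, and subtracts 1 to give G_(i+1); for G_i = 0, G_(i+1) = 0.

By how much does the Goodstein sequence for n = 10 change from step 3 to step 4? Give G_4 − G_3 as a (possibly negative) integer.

0

G_0 = 10. HB_4(10) = 2·4 + 2. Bump = 12. G_1 = 11.
G_1 = 11. HB_5(11) = 2·5 + 1. Bump = 13. G_2 = 12.
G_2 = 12. HB_6(12) = 2·6. Bump = 14. G_3 = 13.
G_3 = 13. HB_7(13) = 7 + 6. Bump = 14. G_4 = 13.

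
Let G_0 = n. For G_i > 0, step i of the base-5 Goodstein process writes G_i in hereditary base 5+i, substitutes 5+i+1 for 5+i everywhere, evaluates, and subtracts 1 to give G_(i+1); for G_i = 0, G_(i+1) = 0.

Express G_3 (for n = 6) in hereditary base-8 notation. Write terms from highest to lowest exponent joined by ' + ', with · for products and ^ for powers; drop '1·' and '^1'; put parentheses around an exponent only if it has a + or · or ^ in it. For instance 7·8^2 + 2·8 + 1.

(0) 6|_5 = 5 + 1 ↦ 6 + 1|_6 = 7 ⇒ 6
(1) 6|_6 = 6 ↦ 7|_7 = 7 ⇒ 6
(2) 6|_7 = 6 ↦ 6|_8 = 6 ⇒ 5
(3) 5|_8 = 5 ↦ 5|_9 = 5 ⇒ 4

5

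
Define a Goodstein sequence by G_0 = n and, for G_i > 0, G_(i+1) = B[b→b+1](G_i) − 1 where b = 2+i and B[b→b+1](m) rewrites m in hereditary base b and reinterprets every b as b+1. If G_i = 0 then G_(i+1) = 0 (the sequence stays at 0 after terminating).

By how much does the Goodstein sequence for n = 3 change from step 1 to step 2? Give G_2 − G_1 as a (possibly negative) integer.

3 —HB2→ 2 + 1 —bump→ 3 + 1 = 4 —(−1)→ 3
3 —HB3→ 3 —bump→ 4 = 4 —(−1)→ 3

0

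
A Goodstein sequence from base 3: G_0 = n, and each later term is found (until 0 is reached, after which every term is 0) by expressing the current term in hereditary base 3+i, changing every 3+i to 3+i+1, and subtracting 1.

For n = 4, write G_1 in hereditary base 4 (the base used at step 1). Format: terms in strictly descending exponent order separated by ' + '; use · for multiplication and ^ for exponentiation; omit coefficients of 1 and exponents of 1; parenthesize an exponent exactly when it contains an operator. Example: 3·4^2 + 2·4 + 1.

base 3: 4 = 3 + 1; at 4: 4 + 1 = 5; next = 4
base 4: 4 = 4; at 5: 5 = 5; next = 4

4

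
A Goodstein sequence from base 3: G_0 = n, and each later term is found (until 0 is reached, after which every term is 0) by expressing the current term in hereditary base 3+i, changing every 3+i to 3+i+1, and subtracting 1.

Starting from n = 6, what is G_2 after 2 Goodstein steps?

step 0: 6 = 2·3; sub 4 for 3: 2·4; = 8; G_1 = 8−1 = 7
step 1: 7 = 4 + 3; sub 5 for 4: 5 + 3; = 8; G_2 = 8−1 = 7

7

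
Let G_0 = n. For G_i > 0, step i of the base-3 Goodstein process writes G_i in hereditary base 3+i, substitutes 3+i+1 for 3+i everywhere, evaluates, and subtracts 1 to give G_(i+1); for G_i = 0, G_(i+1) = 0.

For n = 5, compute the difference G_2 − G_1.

0

G_0=5  [base 3] 3 + 2  →[3↦4]→  4 + 2 = 6  −1 ⇒ G_1=5
G_1=5  [base 4] 4 + 1  →[4↦5]→  5 + 1 = 6  −1 ⇒ G_2=5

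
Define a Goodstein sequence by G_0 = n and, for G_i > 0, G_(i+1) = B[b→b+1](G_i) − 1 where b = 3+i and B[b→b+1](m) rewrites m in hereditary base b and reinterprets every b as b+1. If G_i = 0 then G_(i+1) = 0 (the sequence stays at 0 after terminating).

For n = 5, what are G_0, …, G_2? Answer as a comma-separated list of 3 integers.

step 0: 5 = 3 + 2; sub 4 for 3: 4 + 2; = 6; G_1 = 6−1 = 5
step 1: 5 = 4 + 1; sub 5 for 4: 5 + 1; = 6; G_2 = 6−1 = 5

5, 5, 5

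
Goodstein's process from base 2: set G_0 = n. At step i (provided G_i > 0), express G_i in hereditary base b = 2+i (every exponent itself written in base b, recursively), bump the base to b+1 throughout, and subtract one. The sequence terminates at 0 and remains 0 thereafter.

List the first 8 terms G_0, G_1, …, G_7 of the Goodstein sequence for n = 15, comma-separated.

15, 111, 1283, 18752, 326593, 6588344, 150994943, 3524450280

15 —HB2→ 2^(2 + 1) + 2^2 + 2 + 1 —bump→ 3^(3 + 1) + 3^3 + 3 + 1 = 112 —(−1)→ 111
111 —HB3→ 3^(3 + 1) + 3^3 + 3 —bump→ 4^(4 + 1) + 4^4 + 4 = 1284 —(−1)→ 1283
1283 —HB4→ 4^(4 + 1) + 4^4 + 3 —bump→ 5^(5 + 1) + 5^5 + 3 = 18753 —(−1)→ 18752
18752 —HB5→ 5^(5 + 1) + 5^5 + 2 —bump→ 6^(6 + 1) + 6^6 + 2 = 326594 —(−1)→ 326593
326593 —HB6→ 6^(6 + 1) + 6^6 + 1 —bump→ 7^(7 + 1) + 7^7 + 1 = 6588345 —(−1)→ 6588344
6588344 —HB7→ 7^(7 + 1) + 7^7 —bump→ 8^(8 + 1) + 8^8 = 150994944 —(−1)→ 150994943
150994943 —HB8→ 8^(8 + 1) + 7·8^7 + 7·8^6 + 7·8^5 + 7·8^4 + 7·8^3 + 7·8^2 + 7·8 + 7 —bump→ 9^(9 + 1) + 7·9^7 + 7·9^6 + 7·9^5 + 7·9^4 + 7·9^3 + 7·9^2 + 7·9 + 7 = 3524450281 —(−1)→ 3524450280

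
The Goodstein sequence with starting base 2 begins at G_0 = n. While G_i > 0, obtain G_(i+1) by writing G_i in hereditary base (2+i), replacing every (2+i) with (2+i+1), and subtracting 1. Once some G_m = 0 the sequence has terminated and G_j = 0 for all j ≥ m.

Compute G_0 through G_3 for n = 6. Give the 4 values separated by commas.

6, 29, 257, 3125

6 —HB2→ 2^2 + 2 —bump→ 3^3 + 3 = 30 —(−1)→ 29
29 —HB3→ 3^3 + 2 —bump→ 4^4 + 2 = 258 —(−1)→ 257
257 —HB4→ 4^4 + 1 —bump→ 5^5 + 1 = 3126 —(−1)→ 3125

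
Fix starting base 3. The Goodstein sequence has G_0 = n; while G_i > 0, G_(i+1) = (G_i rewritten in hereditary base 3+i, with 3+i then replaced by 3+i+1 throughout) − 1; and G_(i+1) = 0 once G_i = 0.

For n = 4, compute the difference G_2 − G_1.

G_0=4  [base 3] 3 + 1  →[3↦4]→  4 + 1 = 5  −1 ⇒ G_1=4
G_1=4  [base 4] 4  →[4↦5]→  5 = 5  −1 ⇒ G_2=4

0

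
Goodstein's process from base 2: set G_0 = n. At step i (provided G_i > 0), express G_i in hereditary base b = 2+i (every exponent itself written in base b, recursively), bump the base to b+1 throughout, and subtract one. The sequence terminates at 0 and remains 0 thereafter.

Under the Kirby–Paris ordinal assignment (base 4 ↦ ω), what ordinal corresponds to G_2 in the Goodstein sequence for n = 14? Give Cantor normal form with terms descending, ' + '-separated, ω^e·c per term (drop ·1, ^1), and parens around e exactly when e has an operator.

step 0: 14 = 2^(2 + 1) + 2^2 + 2; sub 3 for 2: 3^(3 + 1) + 3^3 + 3; = 111; G_1 = 111−1 = 110
step 1: 110 = 3^(3 + 1) + 3^3 + 2; sub 4 for 3: 4^(4 + 1) + 4^4 + 2; = 1282; G_2 = 1282−1 = 1281

ω^(ω + 1) + ω^ω + 1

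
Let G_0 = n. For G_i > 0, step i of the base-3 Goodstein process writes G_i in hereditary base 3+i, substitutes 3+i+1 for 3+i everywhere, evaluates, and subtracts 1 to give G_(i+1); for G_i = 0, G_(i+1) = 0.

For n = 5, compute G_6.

2

base 3: 5 = 3 + 2; at 4: 4 + 2 = 6; next = 5
base 4: 5 = 4 + 1; at 5: 5 + 1 = 6; next = 5
base 5: 5 = 5; at 6: 6 = 6; next = 5
base 6: 5 = 5; at 7: 5 = 5; next = 4
base 7: 4 = 4; at 8: 4 = 4; next = 3
base 8: 3 = 3; at 9: 3 = 3; next = 2
base 9: 2 = 2; at 10: 2 = 2; next = 1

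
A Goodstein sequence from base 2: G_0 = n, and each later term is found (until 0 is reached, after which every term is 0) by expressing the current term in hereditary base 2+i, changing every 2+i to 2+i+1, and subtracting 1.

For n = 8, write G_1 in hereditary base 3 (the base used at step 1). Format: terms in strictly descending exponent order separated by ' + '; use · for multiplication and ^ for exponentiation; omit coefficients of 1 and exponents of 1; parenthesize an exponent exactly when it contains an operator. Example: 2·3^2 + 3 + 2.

2·3^3 + 2·3^2 + 2·3 + 2

G_0 = 8. HB_2(8) = 2^(2 + 1). Bump = 81. G_1 = 80.
G_1 = 80. HB_3(80) = 2·3^3 + 2·3^2 + 2·3 + 2. Bump = 554. G_2 = 553.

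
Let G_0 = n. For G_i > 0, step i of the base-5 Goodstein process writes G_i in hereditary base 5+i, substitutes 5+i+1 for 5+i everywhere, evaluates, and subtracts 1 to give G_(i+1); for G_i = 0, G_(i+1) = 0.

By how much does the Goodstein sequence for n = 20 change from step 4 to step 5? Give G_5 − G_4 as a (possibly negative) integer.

20 —HB5→ 4·5 —bump→ 4·6 = 24 —(−1)→ 23
23 —HB6→ 3·6 + 5 —bump→ 3·7 + 5 = 26 —(−1)→ 25
25 —HB7→ 3·7 + 4 —bump→ 3·8 + 4 = 28 —(−1)→ 27
27 —HB8→ 3·8 + 3 —bump→ 3·9 + 3 = 30 —(−1)→ 29
29 —HB9→ 3·9 + 2 —bump→ 3·10 + 2 = 32 —(−1)→ 31

2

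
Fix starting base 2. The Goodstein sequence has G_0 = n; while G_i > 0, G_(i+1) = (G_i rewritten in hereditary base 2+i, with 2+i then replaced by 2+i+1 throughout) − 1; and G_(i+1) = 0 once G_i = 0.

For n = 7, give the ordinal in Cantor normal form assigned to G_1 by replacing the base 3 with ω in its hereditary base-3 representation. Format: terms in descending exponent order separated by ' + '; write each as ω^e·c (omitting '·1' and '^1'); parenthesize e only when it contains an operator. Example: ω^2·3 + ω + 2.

step 0: 7 = 2^2 + 2 + 1; sub 3 for 2: 3^3 + 3 + 1; = 31; G_1 = 31−1 = 30
step 1: 30 = 3^3 + 3; sub 4 for 3: 4^4 + 4; = 260; G_2 = 260−1 = 259

ω^ω + ω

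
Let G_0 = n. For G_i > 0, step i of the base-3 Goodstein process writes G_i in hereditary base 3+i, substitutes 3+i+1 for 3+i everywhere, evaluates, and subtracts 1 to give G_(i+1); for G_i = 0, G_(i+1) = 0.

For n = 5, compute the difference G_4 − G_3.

-1

G_0 = 5. HB_3(5) = 3 + 2. Bump = 6. G_1 = 5.
G_1 = 5. HB_4(5) = 4 + 1. Bump = 6. G_2 = 5.
G_2 = 5. HB_5(5) = 5. Bump = 6. G_3 = 5.
G_3 = 5. HB_6(5) = 5. Bump = 5. G_4 = 4.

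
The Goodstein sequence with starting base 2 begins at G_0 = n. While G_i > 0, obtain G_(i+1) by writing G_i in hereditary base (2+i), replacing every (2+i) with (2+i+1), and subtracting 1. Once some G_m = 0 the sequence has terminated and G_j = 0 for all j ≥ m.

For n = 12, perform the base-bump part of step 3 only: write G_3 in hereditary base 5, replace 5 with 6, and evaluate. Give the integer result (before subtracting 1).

280020

i=0: 12 = 2^(2 + 1) + 2^2 (b=2); 2→3: 3^(3 + 1) + 3^3 = 108; 108−1 = 107
i=1: 107 = 3^(3 + 1) + 2·3^2 + 2·3 + 2 (b=3); 3→4: 4^(4 + 1) + 2·4^2 + 2·4 + 2 = 1066; 1066−1 = 1065
i=2: 1065 = 4^(4 + 1) + 2·4^2 + 2·4 + 1 (b=4); 4→5: 5^(5 + 1) + 2·5^2 + 2·5 + 1 = 15686; 15686−1 = 15685
i=3: 15685 = 5^(5 + 1) + 2·5^2 + 2·5 (b=5); 5→6: 6^(6 + 1) + 2·6^2 + 2·6 = 280020; 280020−1 = 280019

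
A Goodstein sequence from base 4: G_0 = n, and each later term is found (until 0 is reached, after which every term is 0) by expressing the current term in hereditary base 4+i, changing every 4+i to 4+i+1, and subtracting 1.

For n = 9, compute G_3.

11

base 4: 9 = 2·4 + 1; at 5: 2·5 + 1 = 11; next = 10
base 5: 10 = 2·5; at 6: 2·6 = 12; next = 11
base 6: 11 = 6 + 5; at 7: 7 + 5 = 12; next = 11
base 7: 11 = 7 + 4; at 8: 8 + 4 = 12; next = 11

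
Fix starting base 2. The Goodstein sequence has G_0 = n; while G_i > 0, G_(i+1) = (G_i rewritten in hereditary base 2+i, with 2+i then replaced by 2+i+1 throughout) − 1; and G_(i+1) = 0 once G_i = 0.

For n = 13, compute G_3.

i=0: 13 = 2^(2 + 1) + 2^2 + 1 (b=2); 2→3: 3^(3 + 1) + 3^3 + 1 = 109; 109−1 = 108
i=1: 108 = 3^(3 + 1) + 3^3 (b=3); 3→4: 4^(4 + 1) + 4^4 = 1280; 1280−1 = 1279
i=2: 1279 = 4^(4 + 1) + 3·4^3 + 3·4^2 + 3·4 + 3 (b=4); 4→5: 5^(5 + 1) + 3·5^3 + 3·5^2 + 3·5 + 3 = 16093; 16093−1 = 16092
i=3: 16092 = 5^(5 + 1) + 3·5^3 + 3·5^2 + 3·5 + 2 (b=5); 5→6: 6^(6 + 1) + 3·6^3 + 3·6^2 + 3·6 + 2 = 280712; 280712−1 = 280711

16092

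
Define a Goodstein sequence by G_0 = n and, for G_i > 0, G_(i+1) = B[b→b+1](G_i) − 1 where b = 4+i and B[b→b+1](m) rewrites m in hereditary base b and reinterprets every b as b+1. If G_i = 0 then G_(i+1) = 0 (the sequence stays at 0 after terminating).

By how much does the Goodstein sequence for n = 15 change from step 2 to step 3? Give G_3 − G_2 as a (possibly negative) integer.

base 4: 15 = 3·4 + 3; at 5: 3·5 + 3 = 18; next = 17
base 5: 17 = 3·5 + 2; at 6: 3·6 + 2 = 20; next = 19
base 6: 19 = 3·6 + 1; at 7: 3·7 + 1 = 22; next = 21

2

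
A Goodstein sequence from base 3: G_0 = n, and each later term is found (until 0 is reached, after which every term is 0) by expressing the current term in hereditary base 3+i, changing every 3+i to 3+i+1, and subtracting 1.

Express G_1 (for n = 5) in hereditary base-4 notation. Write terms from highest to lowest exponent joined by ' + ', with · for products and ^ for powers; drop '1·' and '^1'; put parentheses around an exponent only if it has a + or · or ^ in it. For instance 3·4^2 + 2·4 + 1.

G_0=5  [base 3] 3 + 2  →[3↦4]→  4 + 2 = 6  −1 ⇒ G_1=5
G_1=5  [base 4] 4 + 1  →[4↦5]→  5 + 1 = 6  −1 ⇒ G_2=5

4 + 1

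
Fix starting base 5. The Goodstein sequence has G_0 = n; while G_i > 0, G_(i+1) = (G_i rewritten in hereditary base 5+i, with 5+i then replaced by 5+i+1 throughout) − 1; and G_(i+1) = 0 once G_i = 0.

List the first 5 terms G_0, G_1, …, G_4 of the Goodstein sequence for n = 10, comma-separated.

10, 11, 11, 11, 11

10 —HB5→ 2·5 —bump→ 2·6 = 12 —(−1)→ 11
11 —HB6→ 6 + 5 —bump→ 7 + 5 = 12 —(−1)→ 11
11 —HB7→ 7 + 4 —bump→ 8 + 4 = 12 —(−1)→ 11
11 —HB8→ 8 + 3 —bump→ 9 + 3 = 12 —(−1)→ 11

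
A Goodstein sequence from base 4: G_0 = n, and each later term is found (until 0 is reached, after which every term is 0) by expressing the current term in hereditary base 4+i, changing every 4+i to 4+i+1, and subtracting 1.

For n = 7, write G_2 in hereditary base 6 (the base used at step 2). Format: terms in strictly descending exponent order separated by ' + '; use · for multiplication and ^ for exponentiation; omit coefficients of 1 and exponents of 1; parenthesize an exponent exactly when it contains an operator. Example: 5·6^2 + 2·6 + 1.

6 + 1

step 0: 7 = 4 + 3; sub 5 for 4: 5 + 3; = 8; G_1 = 8−1 = 7
step 1: 7 = 5 + 2; sub 6 for 5: 6 + 2; = 8; G_2 = 8−1 = 7
step 2: 7 = 6 + 1; sub 7 for 6: 7 + 1; = 8; G_3 = 8−1 = 7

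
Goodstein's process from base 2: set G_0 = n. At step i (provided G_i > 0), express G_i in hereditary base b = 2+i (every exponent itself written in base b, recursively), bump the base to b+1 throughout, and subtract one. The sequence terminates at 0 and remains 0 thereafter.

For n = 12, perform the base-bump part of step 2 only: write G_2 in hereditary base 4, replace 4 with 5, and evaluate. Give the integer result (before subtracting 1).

(0) 12|_2 = 2^(2 + 1) + 2^2 ↦ 3^(3 + 1) + 3^3|_3 = 108 ⇒ 107
(1) 107|_3 = 3^(3 + 1) + 2·3^2 + 2·3 + 2 ↦ 4^(4 + 1) + 2·4^2 + 2·4 + 2|_4 = 1066 ⇒ 1065

15686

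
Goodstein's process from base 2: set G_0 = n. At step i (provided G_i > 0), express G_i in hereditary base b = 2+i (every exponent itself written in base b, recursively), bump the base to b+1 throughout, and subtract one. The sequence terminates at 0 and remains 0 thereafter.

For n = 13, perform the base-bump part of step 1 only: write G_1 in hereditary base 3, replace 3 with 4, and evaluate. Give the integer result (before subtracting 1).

(0) 13|_2 = 2^(2 + 1) + 2^2 + 1 ↦ 3^(3 + 1) + 3^3 + 1|_3 = 109 ⇒ 108
(1) 108|_3 = 3^(3 + 1) + 3^3 ↦ 4^(4 + 1) + 4^4|_4 = 1280 ⇒ 1279

1280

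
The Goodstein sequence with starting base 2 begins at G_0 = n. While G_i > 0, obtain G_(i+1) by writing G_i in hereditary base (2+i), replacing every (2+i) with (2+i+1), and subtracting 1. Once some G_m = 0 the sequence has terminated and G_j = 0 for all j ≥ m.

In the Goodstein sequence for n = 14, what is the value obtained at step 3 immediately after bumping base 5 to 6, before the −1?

i=0: 14 = 2^(2 + 1) + 2^2 + 2 (b=2); 2→3: 3^(3 + 1) + 3^3 + 3 = 111; 111−1 = 110
i=1: 110 = 3^(3 + 1) + 3^3 + 2 (b=3); 3→4: 4^(4 + 1) + 4^4 + 2 = 1282; 1282−1 = 1281
i=2: 1281 = 4^(4 + 1) + 4^4 + 1 (b=4); 4→5: 5^(5 + 1) + 5^5 + 1 = 18751; 18751−1 = 18750
i=3: 18750 = 5^(5 + 1) + 5^5 (b=5); 5→6: 6^(6 + 1) + 6^6 = 326592; 326592−1 = 326591

326592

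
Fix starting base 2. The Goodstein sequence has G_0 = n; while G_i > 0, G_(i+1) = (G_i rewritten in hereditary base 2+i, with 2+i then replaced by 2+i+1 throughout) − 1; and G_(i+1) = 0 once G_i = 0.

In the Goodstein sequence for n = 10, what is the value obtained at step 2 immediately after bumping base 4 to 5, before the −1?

[0] 10 ≡ 2^(2 + 1) + 2 (base 2). Lift 3: 84. −1: 83.
[1] 83 ≡ 3^(3 + 1) + 2 (base 3). Lift 4: 1026. −1: 1025.
[2] 1025 ≡ 4^(4 + 1) + 1 (base 4). Lift 5: 15626. −1: 15625.

15626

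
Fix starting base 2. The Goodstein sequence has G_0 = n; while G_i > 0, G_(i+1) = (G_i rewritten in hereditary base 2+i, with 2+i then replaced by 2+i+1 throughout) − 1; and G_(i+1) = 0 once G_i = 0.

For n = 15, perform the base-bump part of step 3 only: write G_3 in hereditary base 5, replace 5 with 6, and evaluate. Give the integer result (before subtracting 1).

[0] 15 ≡ 2^(2 + 1) + 2^2 + 2 + 1 (base 2). Lift 3: 112. −1: 111.
[1] 111 ≡ 3^(3 + 1) + 3^3 + 3 (base 3). Lift 4: 1284. −1: 1283.
[2] 1283 ≡ 4^(4 + 1) + 4^4 + 3 (base 4). Lift 5: 18753. −1: 18752.
[3] 18752 ≡ 5^(5 + 1) + 5^5 + 2 (base 5). Lift 6: 326594. −1: 326593.

326594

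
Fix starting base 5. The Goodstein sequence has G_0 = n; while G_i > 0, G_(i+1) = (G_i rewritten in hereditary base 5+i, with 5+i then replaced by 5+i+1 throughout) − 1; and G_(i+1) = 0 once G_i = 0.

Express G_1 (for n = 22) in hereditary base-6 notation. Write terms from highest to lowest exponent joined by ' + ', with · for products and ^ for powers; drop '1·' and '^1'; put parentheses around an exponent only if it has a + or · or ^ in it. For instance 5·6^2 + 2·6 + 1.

22 —HB5→ 4·5 + 2 —bump→ 4·6 + 2 = 26 —(−1)→ 25
25 —HB6→ 4·6 + 1 —bump→ 4·7 + 1 = 29 —(−1)→ 28

4·6 + 1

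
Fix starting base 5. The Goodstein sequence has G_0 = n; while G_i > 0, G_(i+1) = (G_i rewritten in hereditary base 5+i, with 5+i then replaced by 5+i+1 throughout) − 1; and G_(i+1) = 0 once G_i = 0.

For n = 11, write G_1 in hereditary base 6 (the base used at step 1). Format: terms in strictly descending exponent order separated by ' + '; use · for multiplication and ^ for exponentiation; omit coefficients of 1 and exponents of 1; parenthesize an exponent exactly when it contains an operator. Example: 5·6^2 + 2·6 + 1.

2·6

11 —HB5→ 2·5 + 1 —bump→ 2·6 + 1 = 13 —(−1)→ 12
12 —HB6→ 2·6 —bump→ 2·7 = 14 —(−1)→ 13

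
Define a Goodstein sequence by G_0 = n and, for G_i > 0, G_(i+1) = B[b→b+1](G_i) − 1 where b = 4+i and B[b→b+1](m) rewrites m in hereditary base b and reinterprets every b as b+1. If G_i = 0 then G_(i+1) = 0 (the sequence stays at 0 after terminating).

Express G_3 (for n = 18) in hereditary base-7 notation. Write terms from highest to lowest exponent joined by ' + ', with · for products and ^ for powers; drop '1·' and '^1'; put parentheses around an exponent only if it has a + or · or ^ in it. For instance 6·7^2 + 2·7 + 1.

(0) 18|_4 = 4^2 + 2 ↦ 5^2 + 2|_5 = 27 ⇒ 26
(1) 26|_5 = 5^2 + 1 ↦ 6^2 + 1|_6 = 37 ⇒ 36
(2) 36|_6 = 6^2 ↦ 7^2|_7 = 49 ⇒ 48
(3) 48|_7 = 6·7 + 6 ↦ 6·8 + 6|_8 = 54 ⇒ 53

6·7 + 6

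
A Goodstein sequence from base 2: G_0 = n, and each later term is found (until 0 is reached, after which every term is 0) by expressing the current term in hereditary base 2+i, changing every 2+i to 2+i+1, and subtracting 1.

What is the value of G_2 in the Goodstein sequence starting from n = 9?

G_0=9  [base 2] 2^(2 + 1) + 1  →[2↦3]→  3^(3 + 1) + 1 = 82  −1 ⇒ G_1=81
G_1=81  [base 3] 3^(3 + 1)  →[3↦4]→  4^(4 + 1) = 1024  −1 ⇒ G_2=1023
G_2=1023  [base 4] 3·4^4 + 3·4^3 + 3·4^2 + 3·4 + 3  →[4↦5]→  3·5^5 + 3·5^3 + 3·5^2 + 3·5 + 3 = 9843  −1 ⇒ G_3=9842

1023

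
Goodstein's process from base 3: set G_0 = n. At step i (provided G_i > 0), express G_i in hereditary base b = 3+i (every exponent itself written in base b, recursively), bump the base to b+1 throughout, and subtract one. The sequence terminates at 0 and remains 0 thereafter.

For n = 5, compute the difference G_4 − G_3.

base 3: 5 = 3 + 2; at 4: 4 + 2 = 6; next = 5
base 4: 5 = 4 + 1; at 5: 5 + 1 = 6; next = 5
base 5: 5 = 5; at 6: 6 = 6; next = 5
base 6: 5 = 5; at 7: 5 = 5; next = 4

-1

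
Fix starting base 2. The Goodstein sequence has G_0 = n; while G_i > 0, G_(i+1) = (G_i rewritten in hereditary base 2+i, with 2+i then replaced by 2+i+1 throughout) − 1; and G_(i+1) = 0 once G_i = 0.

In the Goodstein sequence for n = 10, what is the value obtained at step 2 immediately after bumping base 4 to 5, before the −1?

G_0=10  [base 2] 2^(2 + 1) + 2  →[2↦3]→  3^(3 + 1) + 3 = 84  −1 ⇒ G_1=83
G_1=83  [base 3] 3^(3 + 1) + 2  →[3↦4]→  4^(4 + 1) + 2 = 1026  −1 ⇒ G_2=1025
G_2=1025  [base 4] 4^(4 + 1) + 1  →[4↦5]→  5^(5 + 1) + 1 = 15626  −1 ⇒ G_3=15625

15626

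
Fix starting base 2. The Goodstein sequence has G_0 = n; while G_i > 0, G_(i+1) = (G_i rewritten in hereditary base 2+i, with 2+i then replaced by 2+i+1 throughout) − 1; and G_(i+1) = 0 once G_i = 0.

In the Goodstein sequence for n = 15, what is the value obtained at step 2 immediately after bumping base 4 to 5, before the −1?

18753

G_0 = 15. HB_2(15) = 2^(2 + 1) + 2^2 + 2 + 1. Bump = 112. G_1 = 111.
G_1 = 111. HB_3(111) = 3^(3 + 1) + 3^3 + 3. Bump = 1284. G_2 = 1283.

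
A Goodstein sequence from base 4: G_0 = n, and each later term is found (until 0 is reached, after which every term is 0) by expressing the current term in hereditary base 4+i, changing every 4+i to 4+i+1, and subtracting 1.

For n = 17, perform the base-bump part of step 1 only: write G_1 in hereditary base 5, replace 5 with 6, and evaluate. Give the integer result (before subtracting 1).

36

step 0: 17 = 4^2 + 1; sub 5 for 4: 5^2 + 1; = 26; G_1 = 26−1 = 25
step 1: 25 = 5^2; sub 6 for 5: 6^2; = 36; G_2 = 36−1 = 35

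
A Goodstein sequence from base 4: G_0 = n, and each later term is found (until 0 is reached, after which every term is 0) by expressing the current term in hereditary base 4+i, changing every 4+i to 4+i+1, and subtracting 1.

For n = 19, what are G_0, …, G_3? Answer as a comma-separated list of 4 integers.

(0) 19|_4 = 4^2 + 3 ↦ 5^2 + 3|_5 = 28 ⇒ 27
(1) 27|_5 = 5^2 + 2 ↦ 6^2 + 2|_6 = 38 ⇒ 37
(2) 37|_6 = 6^2 + 1 ↦ 7^2 + 1|_7 = 50 ⇒ 49

19, 27, 37, 49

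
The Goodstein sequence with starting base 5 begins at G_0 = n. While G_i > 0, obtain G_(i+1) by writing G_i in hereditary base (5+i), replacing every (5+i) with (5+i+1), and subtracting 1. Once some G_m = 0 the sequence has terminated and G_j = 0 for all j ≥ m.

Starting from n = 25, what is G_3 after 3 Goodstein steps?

43

G_0 = 25. HB_5(25) = 5^2. Bump = 36. G_1 = 35.
G_1 = 35. HB_6(35) = 5·6 + 5. Bump = 40. G_2 = 39.
G_2 = 39. HB_7(39) = 5·7 + 4. Bump = 44. G_3 = 43.
G_3 = 43. HB_8(43) = 5·8 + 3. Bump = 48. G_4 = 47.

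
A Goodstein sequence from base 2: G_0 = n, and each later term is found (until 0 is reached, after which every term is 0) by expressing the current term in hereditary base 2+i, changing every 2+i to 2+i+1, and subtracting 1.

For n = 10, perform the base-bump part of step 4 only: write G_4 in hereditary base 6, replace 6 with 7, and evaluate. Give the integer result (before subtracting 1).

step 0: 10 = 2^(2 + 1) + 2; sub 3 for 2: 3^(3 + 1) + 3; = 84; G_1 = 84−1 = 83
step 1: 83 = 3^(3 + 1) + 2; sub 4 for 3: 4^(4 + 1) + 2; = 1026; G_2 = 1026−1 = 1025
step 2: 1025 = 4^(4 + 1) + 1; sub 5 for 4: 5^(5 + 1) + 1; = 15626; G_3 = 15626−1 = 15625
step 3: 15625 = 5^(5 + 1); sub 6 for 5: 6^(6 + 1); = 279936; G_4 = 279936−1 = 279935
step 4: 279935 = 5·6^6 + 5·6^5 + 5·6^4 + 5·6^3 + 5·6^2 + 5·6 + 5; sub 7 for 6: 5·7^7 + 5·7^5 + 5·7^4 + 5·7^3 + 5·7^2 + 5·7 + 5; = 4215755; G_5 = 4215755−1 = 4215754

4215755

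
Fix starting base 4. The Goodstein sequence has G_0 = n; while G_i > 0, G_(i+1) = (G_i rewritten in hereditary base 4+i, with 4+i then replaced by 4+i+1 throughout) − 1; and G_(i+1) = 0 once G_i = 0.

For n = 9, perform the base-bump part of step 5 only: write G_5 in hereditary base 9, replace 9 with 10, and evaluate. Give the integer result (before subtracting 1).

G_0 = 9. HB_4(9) = 2·4 + 1. Bump = 11. G_1 = 10.
G_1 = 10. HB_5(10) = 2·5. Bump = 12. G_2 = 11.
G_2 = 11. HB_6(11) = 6 + 5. Bump = 12. G_3 = 11.
G_3 = 11. HB_7(11) = 7 + 4. Bump = 12. G_4 = 11.
G_4 = 11. HB_8(11) = 8 + 3. Bump = 12. G_5 = 11.
G_5 = 11. HB_9(11) = 9 + 2. Bump = 12. G_6 = 11.

12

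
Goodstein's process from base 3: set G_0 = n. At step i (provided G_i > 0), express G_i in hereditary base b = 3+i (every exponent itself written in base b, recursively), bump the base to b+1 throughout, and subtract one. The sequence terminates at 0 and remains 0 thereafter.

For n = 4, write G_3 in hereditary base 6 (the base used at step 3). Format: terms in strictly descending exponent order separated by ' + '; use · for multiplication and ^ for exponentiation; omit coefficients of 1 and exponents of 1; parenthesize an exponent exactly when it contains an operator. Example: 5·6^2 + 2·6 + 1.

3

i=0: 4 = 3 + 1 (b=3); 3→4: 4 + 1 = 5; 5−1 = 4
i=1: 4 = 4 (b=4); 4→5: 5 = 5; 5−1 = 4
i=2: 4 = 4 (b=5); 5→6: 4 = 4; 4−1 = 3
i=3: 3 = 3 (b=6); 6→7: 3 = 3; 3−1 = 2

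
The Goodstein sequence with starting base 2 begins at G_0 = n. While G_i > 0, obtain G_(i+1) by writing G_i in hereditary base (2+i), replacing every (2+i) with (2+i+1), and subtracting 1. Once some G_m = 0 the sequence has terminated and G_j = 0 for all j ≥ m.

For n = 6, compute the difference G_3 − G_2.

2868

base 2: 6 = 2^2 + 2; at 3: 3^3 + 3 = 30; next = 29
base 3: 29 = 3^3 + 2; at 4: 4^4 + 2 = 258; next = 257
base 4: 257 = 4^4 + 1; at 5: 5^5 + 1 = 3126; next = 3125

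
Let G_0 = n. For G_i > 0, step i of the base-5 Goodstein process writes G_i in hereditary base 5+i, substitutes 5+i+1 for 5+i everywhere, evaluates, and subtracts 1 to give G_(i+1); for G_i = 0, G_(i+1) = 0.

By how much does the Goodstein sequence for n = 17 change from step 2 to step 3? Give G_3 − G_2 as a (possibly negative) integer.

base 5: 17 = 3·5 + 2; at 6: 3·6 + 2 = 20; next = 19
base 6: 19 = 3·6 + 1; at 7: 3·7 + 1 = 22; next = 21
base 7: 21 = 3·7; at 8: 3·8 = 24; next = 23

2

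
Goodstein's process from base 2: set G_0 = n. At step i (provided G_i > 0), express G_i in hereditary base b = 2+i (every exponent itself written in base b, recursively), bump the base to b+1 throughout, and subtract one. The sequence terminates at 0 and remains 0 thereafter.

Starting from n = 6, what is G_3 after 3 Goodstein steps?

[0] 6 ≡ 2^2 + 2 (base 2). Lift 3: 30. −1: 29.
[1] 29 ≡ 3^3 + 2 (base 3). Lift 4: 258. −1: 257.
[2] 257 ≡ 4^4 + 1 (base 4). Lift 5: 3126. −1: 3125.
[3] 3125 ≡ 5^5 (base 5). Lift 6: 46656. −1: 46655.

3125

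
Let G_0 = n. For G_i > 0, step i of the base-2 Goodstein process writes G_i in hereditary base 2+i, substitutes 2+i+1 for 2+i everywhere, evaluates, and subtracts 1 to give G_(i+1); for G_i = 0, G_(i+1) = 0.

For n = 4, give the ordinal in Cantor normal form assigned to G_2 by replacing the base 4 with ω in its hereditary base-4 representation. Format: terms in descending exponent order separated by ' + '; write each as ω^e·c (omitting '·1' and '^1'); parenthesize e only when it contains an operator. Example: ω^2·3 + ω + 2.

ω^2·2 + ω·2 + 1

i=0: 4 = 2^2 (b=2); 2→3: 3^3 = 27; 27−1 = 26
i=1: 26 = 2·3^2 + 2·3 + 2 (b=3); 3→4: 2·4^2 + 2·4 + 2 = 42; 42−1 = 41
i=2: 41 = 2·4^2 + 2·4 + 1 (b=4); 4→5: 2·5^2 + 2·5 + 1 = 61; 61−1 = 60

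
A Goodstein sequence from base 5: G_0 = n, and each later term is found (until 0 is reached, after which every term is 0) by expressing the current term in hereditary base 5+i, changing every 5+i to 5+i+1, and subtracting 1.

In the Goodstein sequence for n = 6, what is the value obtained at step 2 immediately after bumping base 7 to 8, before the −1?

6

G_0=6  [base 5] 5 + 1  →[5↦6]→  6 + 1 = 7  −1 ⇒ G_1=6
G_1=6  [base 6] 6  →[6↦7]→  7 = 7  −1 ⇒ G_2=6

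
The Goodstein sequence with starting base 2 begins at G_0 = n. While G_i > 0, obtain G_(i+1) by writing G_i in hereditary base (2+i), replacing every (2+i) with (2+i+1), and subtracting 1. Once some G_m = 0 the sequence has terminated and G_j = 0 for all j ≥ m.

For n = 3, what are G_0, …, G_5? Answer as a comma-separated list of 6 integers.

(0) 3|_2 = 2 + 1 ↦ 3 + 1|_3 = 4 ⇒ 3
(1) 3|_3 = 3 ↦ 4|_4 = 4 ⇒ 3
(2) 3|_4 = 3 ↦ 3|_5 = 3 ⇒ 2
(3) 2|_5 = 2 ↦ 2|_6 = 2 ⇒ 1
(4) 1|_6 = 1 ↦ 1|_7 = 1 ⇒ 0

3, 3, 3, 2, 1, 0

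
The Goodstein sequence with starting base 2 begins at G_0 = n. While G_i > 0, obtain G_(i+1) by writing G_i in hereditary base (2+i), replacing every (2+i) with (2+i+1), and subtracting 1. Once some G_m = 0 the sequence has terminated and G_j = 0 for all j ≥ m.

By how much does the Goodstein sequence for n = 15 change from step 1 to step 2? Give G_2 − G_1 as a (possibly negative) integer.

15 —HB2→ 2^(2 + 1) + 2^2 + 2 + 1 —bump→ 3^(3 + 1) + 3^3 + 3 + 1 = 112 —(−1)→ 111
111 —HB3→ 3^(3 + 1) + 3^3 + 3 —bump→ 4^(4 + 1) + 4^4 + 4 = 1284 —(−1)→ 1283

1172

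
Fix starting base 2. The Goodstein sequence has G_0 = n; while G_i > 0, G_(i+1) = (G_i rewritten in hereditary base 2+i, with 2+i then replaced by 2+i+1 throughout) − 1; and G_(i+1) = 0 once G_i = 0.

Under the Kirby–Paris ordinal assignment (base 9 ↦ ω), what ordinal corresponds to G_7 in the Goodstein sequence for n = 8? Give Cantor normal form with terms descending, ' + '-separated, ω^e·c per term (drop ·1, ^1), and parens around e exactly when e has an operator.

G_0 = 8. HB_2(8) = 2^(2 + 1). Bump = 81. G_1 = 80.
G_1 = 80. HB_3(80) = 2·3^3 + 2·3^2 + 2·3 + 2. Bump = 554. G_2 = 553.
G_2 = 553. HB_4(553) = 2·4^4 + 2·4^2 + 2·4 + 1. Bump = 6311. G_3 = 6310.
G_3 = 6310. HB_5(6310) = 2·5^5 + 2·5^2 + 2·5. Bump = 93396. G_4 = 93395.
G_4 = 93395. HB_6(93395) = 2·6^6 + 2·6^2 + 6 + 5. Bump = 1647196. G_5 = 1647195.
G_5 = 1647195. HB_7(1647195) = 2·7^7 + 2·7^2 + 7 + 4. Bump = 33554572. G_6 = 33554571.
G_6 = 33554571. HB_8(33554571) = 2·8^8 + 2·8^2 + 8 + 3. Bump = 774841152. G_7 = 774841151.

ω^ω·2 + ω^2·2 + ω + 2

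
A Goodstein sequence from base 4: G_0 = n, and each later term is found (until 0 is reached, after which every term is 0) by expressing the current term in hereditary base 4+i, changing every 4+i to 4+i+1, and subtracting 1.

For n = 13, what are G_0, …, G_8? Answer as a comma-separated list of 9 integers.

base 4: 13 = 3·4 + 1; at 5: 3·5 + 1 = 16; next = 15
base 5: 15 = 3·5; at 6: 3·6 = 18; next = 17
base 6: 17 = 2·6 + 5; at 7: 2·7 + 5 = 19; next = 18
base 7: 18 = 2·7 + 4; at 8: 2·8 + 4 = 20; next = 19
base 8: 19 = 2·8 + 3; at 9: 2·9 + 3 = 21; next = 20
base 9: 20 = 2·9 + 2; at 10: 2·10 + 2 = 22; next = 21
base 10: 21 = 2·10 + 1; at 11: 2·11 + 1 = 23; next = 22
base 11: 22 = 2·11; at 12: 2·12 = 24; next = 23

13, 15, 17, 18, 19, 20, 21, 22, 23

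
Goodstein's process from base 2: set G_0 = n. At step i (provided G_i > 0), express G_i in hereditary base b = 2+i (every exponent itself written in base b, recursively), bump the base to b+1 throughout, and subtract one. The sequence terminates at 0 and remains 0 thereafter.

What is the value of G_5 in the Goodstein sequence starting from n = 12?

12 —HB2→ 2^(2 + 1) + 2^2 —bump→ 3^(3 + 1) + 3^3 = 108 —(−1)→ 107
107 —HB3→ 3^(3 + 1) + 2·3^2 + 2·3 + 2 —bump→ 4^(4 + 1) + 2·4^2 + 2·4 + 2 = 1066 —(−1)→ 1065
1065 —HB4→ 4^(4 + 1) + 2·4^2 + 2·4 + 1 —bump→ 5^(5 + 1) + 2·5^2 + 2·5 + 1 = 15686 —(−1)→ 15685
15685 —HB5→ 5^(5 + 1) + 2·5^2 + 2·5 —bump→ 6^(6 + 1) + 2·6^2 + 2·6 = 280020 —(−1)→ 280019
280019 —HB6→ 6^(6 + 1) + 2·6^2 + 6 + 5 —bump→ 7^(7 + 1) + 2·7^2 + 7 + 5 = 5764911 —(−1)→ 5764910
5764910 —HB7→ 7^(7 + 1) + 2·7^2 + 7 + 4 —bump→ 8^(8 + 1) + 2·8^2 + 8 + 4 = 134217868 —(−1)→ 134217867

5764910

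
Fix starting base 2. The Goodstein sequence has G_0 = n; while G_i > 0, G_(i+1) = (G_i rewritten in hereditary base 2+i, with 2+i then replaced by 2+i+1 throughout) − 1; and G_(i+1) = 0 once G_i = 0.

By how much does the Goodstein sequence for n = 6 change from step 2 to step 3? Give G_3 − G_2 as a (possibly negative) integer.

G_0 = 6. HB_2(6) = 2^2 + 2. Bump = 30. G_1 = 29.
G_1 = 29. HB_3(29) = 3^3 + 2. Bump = 258. G_2 = 257.
G_2 = 257. HB_4(257) = 4^4 + 1. Bump = 3126. G_3 = 3125.

2868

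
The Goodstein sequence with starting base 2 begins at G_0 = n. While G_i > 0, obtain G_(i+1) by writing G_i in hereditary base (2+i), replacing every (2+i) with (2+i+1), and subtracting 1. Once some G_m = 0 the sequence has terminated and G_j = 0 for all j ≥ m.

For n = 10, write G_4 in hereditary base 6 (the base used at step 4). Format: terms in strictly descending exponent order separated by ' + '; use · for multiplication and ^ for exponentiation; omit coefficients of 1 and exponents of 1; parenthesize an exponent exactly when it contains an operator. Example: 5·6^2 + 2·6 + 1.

5·6^6 + 5·6^5 + 5·6^4 + 5·6^3 + 5·6^2 + 5·6 + 5

base 2: 10 = 2^(2 + 1) + 2; at 3: 3^(3 + 1) + 3 = 84; next = 83
base 3: 83 = 3^(3 + 1) + 2; at 4: 4^(4 + 1) + 2 = 1026; next = 1025
base 4: 1025 = 4^(4 + 1) + 1; at 5: 5^(5 + 1) + 1 = 15626; next = 15625
base 5: 15625 = 5^(5 + 1); at 6: 6^(6 + 1) = 279936; next = 279935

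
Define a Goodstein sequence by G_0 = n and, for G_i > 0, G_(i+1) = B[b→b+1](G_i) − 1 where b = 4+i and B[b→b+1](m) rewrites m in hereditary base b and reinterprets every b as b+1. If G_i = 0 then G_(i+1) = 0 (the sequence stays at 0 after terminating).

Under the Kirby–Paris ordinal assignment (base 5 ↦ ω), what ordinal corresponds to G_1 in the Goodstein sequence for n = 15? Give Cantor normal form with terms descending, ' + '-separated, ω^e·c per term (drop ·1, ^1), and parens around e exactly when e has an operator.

G_0=15  [base 4] 3·4 + 3  →[4↦5]→  3·5 + 3 = 18  −1 ⇒ G_1=17
G_1=17  [base 5] 3·5 + 2  →[5↦6]→  3·6 + 2 = 20  −1 ⇒ G_2=19

ω·3 + 2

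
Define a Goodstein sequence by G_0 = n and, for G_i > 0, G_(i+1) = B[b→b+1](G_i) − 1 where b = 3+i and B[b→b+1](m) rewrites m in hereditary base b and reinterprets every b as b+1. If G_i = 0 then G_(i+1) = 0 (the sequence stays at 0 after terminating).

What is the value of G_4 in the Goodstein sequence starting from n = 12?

49

step 0: 12 = 3^2 + 3; sub 4 for 3: 4^2 + 4; = 20; G_1 = 20−1 = 19
step 1: 19 = 4^2 + 3; sub 5 for 4: 5^2 + 3; = 28; G_2 = 28−1 = 27
step 2: 27 = 5^2 + 2; sub 6 for 5: 6^2 + 2; = 38; G_3 = 38−1 = 37
step 3: 37 = 6^2 + 1; sub 7 for 6: 7^2 + 1; = 50; G_4 = 50−1 = 49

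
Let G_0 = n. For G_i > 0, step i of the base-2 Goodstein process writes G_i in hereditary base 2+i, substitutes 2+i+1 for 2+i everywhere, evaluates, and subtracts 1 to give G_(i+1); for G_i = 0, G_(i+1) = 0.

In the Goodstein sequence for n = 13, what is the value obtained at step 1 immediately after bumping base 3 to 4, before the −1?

G_0 = 13. HB_2(13) = 2^(2 + 1) + 2^2 + 1. Bump = 109. G_1 = 108.
G_1 = 108. HB_3(108) = 3^(3 + 1) + 3^3. Bump = 1280. G_2 = 1279.

1280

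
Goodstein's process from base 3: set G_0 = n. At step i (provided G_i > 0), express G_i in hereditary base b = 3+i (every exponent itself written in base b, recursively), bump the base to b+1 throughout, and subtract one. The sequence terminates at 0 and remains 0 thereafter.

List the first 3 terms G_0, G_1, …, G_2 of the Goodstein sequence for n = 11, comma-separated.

11 —HB3→ 3^2 + 2 —bump→ 4^2 + 2 = 18 —(−1)→ 17
17 —HB4→ 4^2 + 1 —bump→ 5^2 + 1 = 26 —(−1)→ 25

11, 17, 25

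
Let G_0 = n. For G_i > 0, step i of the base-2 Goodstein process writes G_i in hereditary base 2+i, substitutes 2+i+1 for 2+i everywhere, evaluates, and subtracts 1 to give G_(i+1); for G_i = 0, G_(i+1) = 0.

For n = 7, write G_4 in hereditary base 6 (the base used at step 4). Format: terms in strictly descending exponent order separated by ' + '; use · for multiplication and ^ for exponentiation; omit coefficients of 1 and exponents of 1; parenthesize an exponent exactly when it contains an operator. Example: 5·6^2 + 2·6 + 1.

7 —HB2→ 2^2 + 2 + 1 —bump→ 3^3 + 3 + 1 = 31 —(−1)→ 30
30 —HB3→ 3^3 + 3 —bump→ 4^4 + 4 = 260 —(−1)→ 259
259 —HB4→ 4^4 + 3 —bump→ 5^5 + 3 = 3128 —(−1)→ 3127
3127 —HB5→ 5^5 + 2 —bump→ 6^6 + 2 = 46658 —(−1)→ 46657
46657 —HB6→ 6^6 + 1 —bump→ 7^7 + 1 = 823544 —(−1)→ 823543

6^6 + 1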